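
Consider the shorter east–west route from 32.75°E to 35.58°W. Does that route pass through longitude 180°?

No

Signed shortest Δλ = ((-35.58 − 32.75 + 180) mod 360) − 180 = -68.33°.
Going west by 68.33° from +32.75° reaches -35.58° without touching 180°.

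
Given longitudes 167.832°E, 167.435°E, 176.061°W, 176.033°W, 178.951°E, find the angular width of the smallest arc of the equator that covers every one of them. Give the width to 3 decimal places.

16.532°

Sort the longitudes: -176.061°, -176.033°, +167.435°, +167.832°, +178.951°.
Eastward gaps between consecutive values (wrapping around): 0.028°, 343.468°, 0.397°, 11.119°, 4.988°.
Largest gap = 343.468° ⇒ minimal covering band is its complement: 360° − 343.468° = 16.532°.
Band runs from +167.435° eastward to -176.033°, crossing the antimeridian.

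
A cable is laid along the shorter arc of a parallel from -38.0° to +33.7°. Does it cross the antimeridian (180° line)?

Signed shortest Δλ = ((33.7 − -38.0 + 180) mod 360) − 180 = 71.7°.
Going east by 71.7° from -38.0° reaches +33.7° without touching 180°.

No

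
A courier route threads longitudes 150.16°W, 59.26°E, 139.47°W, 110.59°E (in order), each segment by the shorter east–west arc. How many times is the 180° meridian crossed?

Leg 1: -150.16° → +59.26°, shortest Δλ = -150.58° (west) — crosses 180°.
Leg 2: +59.26° → -139.47°, shortest Δλ = 161.27° (east) — crosses 180°.
Leg 3: -139.47° → +110.59°, shortest Δλ = -109.94° (west) — crosses 180°.
Total crossings: 3.

3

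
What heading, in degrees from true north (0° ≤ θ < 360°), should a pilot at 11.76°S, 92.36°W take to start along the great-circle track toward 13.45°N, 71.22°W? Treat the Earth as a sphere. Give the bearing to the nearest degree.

40°

Δλ = -71.22 − -92.36 = 21.14°.
θ = atan2( sin Δλ · cos φ₂ , cos φ₁ · sin φ₂ − sin φ₁ · cos φ₂ · cos Δλ )
  = atan2(0.35076, 0.41260) = 40.368° → normalised to [0°, 360°): 40.368°.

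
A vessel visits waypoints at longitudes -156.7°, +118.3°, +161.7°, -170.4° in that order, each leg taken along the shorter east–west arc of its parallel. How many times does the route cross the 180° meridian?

2

Leg 1: -156.7° → +118.3°, shortest Δλ = -85.0° (west) — crosses 180°.
Leg 2: +118.3° → +161.7°, shortest Δλ = 43.4° (east) — does not cross 180°.
Leg 3: +161.7° → -170.4°, shortest Δλ = 27.9° (east) — crosses 180°.
Total crossings: 2.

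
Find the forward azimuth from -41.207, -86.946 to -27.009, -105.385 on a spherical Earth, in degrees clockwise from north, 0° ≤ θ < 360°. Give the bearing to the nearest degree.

307°

Δλ = -105.385 − -86.946 = -18.439°.
θ = atan2( sin Δλ · cos φ₂ , cos φ₁ · sin φ₂ − sin φ₁ · cos φ₂ · cos Δλ )
  = atan2(-0.28180, 0.21514) = -52.640° → normalised to [0°, 360°): 307.360°.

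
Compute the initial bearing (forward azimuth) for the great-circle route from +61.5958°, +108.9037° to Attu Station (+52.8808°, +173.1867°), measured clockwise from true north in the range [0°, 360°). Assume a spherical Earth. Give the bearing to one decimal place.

74.7°

Δλ = 173.1867 − 108.9037 = 64.2830°.
θ = atan2( sin Δλ · cos φ₂ , cos φ₁ · sin φ₂ − sin φ₁ · cos φ₂ · cos Δλ )
  = atan2(0.54370, 0.14897) = 74.678° → normalised to [0°, 360°): 74.678°.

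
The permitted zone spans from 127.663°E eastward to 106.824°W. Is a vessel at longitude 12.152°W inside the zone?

Band width going east from +127.663° to -106.824°: ((-106.824 − 127.663) mod 360) = 125.513°.
Offset of -12.152° east of the west edge: ((-12.152 − 127.663) mod 360) = 220.185°.
220.185° > 125.513° ⇒ outside.

No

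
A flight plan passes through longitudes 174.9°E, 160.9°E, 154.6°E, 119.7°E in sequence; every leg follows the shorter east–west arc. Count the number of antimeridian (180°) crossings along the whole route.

0

Leg 1: +174.9° → +160.9°, shortest Δλ = -14.0° (west) — does not cross 180°.
Leg 2: +160.9° → +154.6°, shortest Δλ = -6.3° (west) — does not cross 180°.
Leg 3: +154.6° → +119.7°, shortest Δλ = -34.9° (west) — does not cross 180°.
Total crossings: 0.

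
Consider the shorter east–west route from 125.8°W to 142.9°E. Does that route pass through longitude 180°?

Yes

Naïve |142.9 − -125.8| = 268.7° > 180°, so the shorter arc goes the other way round — across 180°.
Signed shortest Δλ = ((142.9 − -125.8 + 180) mod 360) − 180 = -91.3°.
Going west by 91.3° from -125.8° passes through 180° before reaching +142.9°.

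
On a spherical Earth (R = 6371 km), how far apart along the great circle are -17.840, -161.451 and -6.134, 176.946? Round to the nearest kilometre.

2682 km

Δλ = 176.946 − -161.451 = 338.397°; wrapped into (−180°, 180°]: -21.603°.
Δφ = -6.134 − -17.840 = 11.706°.
a = sin²(Δφ/2) + cos φ₁ · cos φ₂ · sin²(Δλ/2) = 0.043640.
c = 2·atan2(√a, √(1−a)) = 0.42091 rad → d = 6371·c ≈ 2681.59 km.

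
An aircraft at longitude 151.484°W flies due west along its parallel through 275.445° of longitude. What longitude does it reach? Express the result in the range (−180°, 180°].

66.929°W

Start at -151.484°; shift −275.445° → -426.929°.
-426.929° lies outside (−180°, 180°]; add 360° → -66.929°.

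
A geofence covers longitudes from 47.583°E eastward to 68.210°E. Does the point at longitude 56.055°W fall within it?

Band width going east from +47.583° to +68.210°: ((68.210 − 47.583) mod 360) = 20.627°.
Offset of -56.055° east of the west edge: ((-56.055 − 47.583) mod 360) = 256.362°.
256.362° > 20.627° ⇒ outside.

No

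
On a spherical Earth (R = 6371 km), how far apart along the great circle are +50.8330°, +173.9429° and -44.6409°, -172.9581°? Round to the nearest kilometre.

10691 km

Δλ = -172.9581 − 173.9429 = -346.9010°; wrapped into (−180°, 180°]: 13.0990°.
Δφ = -44.6409 − 50.8330 = -95.4739°.
a = sin²(Δφ/2) + cos φ₁ · cos φ₂ · sin²(Δλ/2) = 0.553543.
c = 2·atan2(√a, √(1−a)) = 1.67809 rad → d = 6371·c ≈ 10691.10 km.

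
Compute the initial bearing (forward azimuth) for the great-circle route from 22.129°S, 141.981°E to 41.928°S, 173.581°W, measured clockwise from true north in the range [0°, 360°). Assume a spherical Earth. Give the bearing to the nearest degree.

Δλ = -173.581 − 141.981 = -315.562°; wrapped into (−180°, 180°]: 44.438°.
θ = atan2( sin Δλ · cos φ₂ , cos φ₁ · sin φ₂ − sin φ₁ · cos φ₂ · cos Δλ )
  = atan2(0.52089, -0.41887) = 128.804° → normalised to [0°, 360°): 128.804°.

129°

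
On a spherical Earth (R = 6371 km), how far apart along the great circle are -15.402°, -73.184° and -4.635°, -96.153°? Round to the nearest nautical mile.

1502 nmi

Δλ = -96.153 − -73.184 = -22.969°.
Δφ = -4.635 − -15.402 = 10.767°.
a = sin²(Δφ/2) + cos φ₁ · cos φ₂ · sin²(Δλ/2) = 0.046896.
c = 2·atan2(√a, √(1−a)) = 0.43657 rad → d = 6371·c ≈ 2781.37 km ≈ 1501.82 nmi.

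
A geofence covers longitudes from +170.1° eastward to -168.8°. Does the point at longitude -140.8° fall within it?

Band width going east from +170.1° to -168.8°: ((-168.8 − 170.1) mod 360) = 21.1°.
Offset of -140.8° east of the west edge: ((-140.8 − 170.1) mod 360) = 49.1°.
49.1° > 21.1° ⇒ outside.

No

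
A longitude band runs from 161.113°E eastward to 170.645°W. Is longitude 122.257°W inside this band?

No

Band width going east from +161.113° to -170.645°: ((-170.645 − 161.113) mod 360) = 28.242°.
Offset of -122.257° east of the west edge: ((-122.257 − 161.113) mod 360) = 76.630°.
76.630° > 28.242° ⇒ outside.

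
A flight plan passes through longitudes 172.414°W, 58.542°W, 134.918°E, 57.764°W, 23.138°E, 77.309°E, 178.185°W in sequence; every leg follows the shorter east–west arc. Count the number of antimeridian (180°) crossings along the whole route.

3

Leg 1: -172.414° → -58.542°, shortest Δλ = 113.872° (east) — does not cross 180°.
Leg 2: -58.542° → +134.918°, shortest Δλ = -166.54° (west) — crosses 180°.
Leg 3: +134.918° → -57.764°, shortest Δλ = 167.318° (east) — crosses 180°.
Leg 4: -57.764° → +23.138°, shortest Δλ = 80.902° (east) — does not cross 180°.
Leg 5: +23.138° → +77.309°, shortest Δλ = 54.171° (east) — does not cross 180°.
Leg 6: +77.309° → -178.185°, shortest Δλ = 104.506° (east) — crosses 180°.
Total crossings: 3.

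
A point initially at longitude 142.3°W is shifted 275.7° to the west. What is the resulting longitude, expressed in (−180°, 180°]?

58.0°W

Start at -142.3°; shift −275.7° → -418.0°.
-418.0° lies outside (−180°, 180°]; add 360° → -58.0°.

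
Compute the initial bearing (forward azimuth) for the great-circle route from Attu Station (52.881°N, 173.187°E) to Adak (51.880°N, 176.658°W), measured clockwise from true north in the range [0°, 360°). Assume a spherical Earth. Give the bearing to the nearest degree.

95°

Δλ = -176.658 − 173.187 = -349.845°; wrapped into (−180°, 180°]: 10.155°.
θ = atan2( sin Δλ · cos φ₂ , cos φ₁ · sin φ₂ − sin φ₁ · cos φ₂ · cos Δλ )
  = atan2(0.10884, -0.00976) = 95.124° → normalised to [0°, 360°): 95.124°.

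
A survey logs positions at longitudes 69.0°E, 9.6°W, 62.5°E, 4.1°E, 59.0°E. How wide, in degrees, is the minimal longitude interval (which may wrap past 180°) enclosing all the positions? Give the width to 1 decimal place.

Sort the longitudes: -9.6°, +4.1°, +59.0°, +62.5°, +69.0°.
Eastward gaps between consecutive values (wrapping around): 13.7°, 54.9°, 3.5°, 6.5°, 281.4°.
Largest gap = 281.4° ⇒ minimal covering band is its complement: 360° − 281.4° = 78.6°.
Band runs from -9.6° eastward to +69.0°.

78.6°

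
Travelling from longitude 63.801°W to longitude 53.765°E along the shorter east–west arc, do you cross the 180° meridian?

Signed shortest Δλ = ((53.765 − -63.801 + 180) mod 360) − 180 = 117.566°.
Going east by 117.566° from -63.801° reaches +53.765° without touching 180°.

No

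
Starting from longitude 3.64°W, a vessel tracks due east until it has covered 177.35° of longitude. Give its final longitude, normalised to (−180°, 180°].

Start at -3.64°; shift +177.35° → +173.71°.
+173.71° already lies in (−180°, 180°].

173.71°E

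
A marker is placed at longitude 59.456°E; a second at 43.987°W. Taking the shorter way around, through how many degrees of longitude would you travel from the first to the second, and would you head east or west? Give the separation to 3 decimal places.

103.443° west

Raw difference: -43.987 − 59.456 = -103.443°.
Normalise into (−180°, 180°]: -103.443° stays -103.443°.
Negative ⇒ the second point lies to the west; separation 103.443°.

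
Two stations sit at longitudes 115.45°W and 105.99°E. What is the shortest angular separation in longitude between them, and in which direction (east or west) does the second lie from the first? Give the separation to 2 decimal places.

Raw difference: 105.99 − -115.45 = 221.44°.
Normalise into (−180°, 180°]: 221.44° − 360° = -138.56°.
Negative ⇒ the second point lies to the west; separation 138.56°.

138.56° west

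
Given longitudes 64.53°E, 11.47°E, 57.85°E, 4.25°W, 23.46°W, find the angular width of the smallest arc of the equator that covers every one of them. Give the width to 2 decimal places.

Sort the longitudes: -23.46°, -4.25°, +11.47°, +57.85°, +64.53°.
Eastward gaps between consecutive values (wrapping around): 19.21°, 15.72°, 46.38°, 6.68°, 272.01°.
Largest gap = 272.01° ⇒ minimal covering band is its complement: 360° − 272.01° = 87.99°.
Band runs from -23.46° eastward to +64.53°.

87.99°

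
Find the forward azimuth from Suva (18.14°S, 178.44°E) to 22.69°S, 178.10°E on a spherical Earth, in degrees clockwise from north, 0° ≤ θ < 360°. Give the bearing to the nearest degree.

184°

Δλ = 178.10 − 178.44 = -0.34°.
θ = atan2( sin Δλ · cos φ₂ , cos φ₁ · sin φ₂ − sin φ₁ · cos φ₂ · cos Δλ )
  = atan2(-0.00547, -0.07933) = -176.052° → normalised to [0°, 360°): 183.948°.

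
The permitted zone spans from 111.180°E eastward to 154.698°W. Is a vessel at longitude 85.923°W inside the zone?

Band width going east from +111.180° to -154.698°: ((-154.698 − 111.180) mod 360) = 94.122°.
Offset of -85.923° east of the west edge: ((-85.923 − 111.180) mod 360) = 162.897°.
162.897° > 94.122° ⇒ outside.

No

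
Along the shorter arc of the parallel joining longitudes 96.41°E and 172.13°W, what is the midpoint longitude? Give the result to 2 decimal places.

Signed shortest Δλ from +96.41° to -172.13° is +91.46°.
Midpoint longitude = +96.41° + (+91.46°)/2 = +96.41° + 45.73° = +142.14°.
(The naïve average (+96.41 + -172.13)/2 = -37.86° is on the wrong side of the globe.)

142.14°E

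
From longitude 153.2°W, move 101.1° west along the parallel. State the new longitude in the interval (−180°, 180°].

105.7°E

Start at -153.2°; shift −101.1° → -254.3°.
-254.3° lies outside (−180°, 180°]; add 360° → +105.7°.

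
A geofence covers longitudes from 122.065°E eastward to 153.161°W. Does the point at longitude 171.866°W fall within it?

Yes

Band width going east from +122.065° to -153.161°: ((-153.161 − 122.065) mod 360) = 84.774°.
Offset of -171.866° east of the west edge: ((-171.866 − 122.065) mod 360) = 66.069°.
66.069° ≤ 84.774° ⇒ inside.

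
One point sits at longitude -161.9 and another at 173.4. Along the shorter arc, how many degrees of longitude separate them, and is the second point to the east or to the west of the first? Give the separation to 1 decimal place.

24.7° west

Raw difference: 173.4 − -161.9 = 335.3°.
Normalise into (−180°, 180°]: 335.3° − 360° = -24.7°.
Negative ⇒ the second point lies to the west; separation 24.7°.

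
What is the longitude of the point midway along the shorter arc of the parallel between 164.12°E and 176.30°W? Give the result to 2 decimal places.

173.91°E

Signed shortest Δλ from +164.12° to -176.30° is +19.58°.
Midpoint longitude = +164.12° + (+19.58°)/2 = +164.12° + 9.79° = +173.91°.
(The naïve average (+164.12 + -176.30)/2 = -6.09° is on the wrong side of the globe.)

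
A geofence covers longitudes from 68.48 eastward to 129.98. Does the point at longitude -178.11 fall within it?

No

Band width going east from +68.48° to +129.98°: ((129.98 − 68.48) mod 360) = 61.50°.
Offset of -178.11° east of the west edge: ((-178.11 − 68.48) mod 360) = 113.41°.
113.41° > 61.50° ⇒ outside.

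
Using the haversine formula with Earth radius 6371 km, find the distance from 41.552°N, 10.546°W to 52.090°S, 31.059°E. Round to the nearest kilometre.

Δλ = 31.059 − -10.546 = 41.605°.
Δφ = -52.090 − 41.552 = -93.642°.
a = sin²(Δφ/2) + cos φ₁ · cos φ₂ · sin²(Δλ/2) = 0.589756.
c = 2·atan2(√a, √(1−a)) = 1.75129 rad → d = 6371·c ≈ 11157.45 km.

11157 km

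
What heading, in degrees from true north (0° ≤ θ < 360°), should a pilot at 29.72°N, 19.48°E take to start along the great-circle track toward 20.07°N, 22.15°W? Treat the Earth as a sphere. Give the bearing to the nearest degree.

Δλ = -22.15 − 19.48 = -41.63°.
θ = atan2( sin Δλ · cos φ₂ , cos φ₁ · sin φ₂ − sin φ₁ · cos φ₂ · cos Δλ )
  = atan2(-0.62398, -0.05003) = -94.584° → normalised to [0°, 360°): 265.416°.

265°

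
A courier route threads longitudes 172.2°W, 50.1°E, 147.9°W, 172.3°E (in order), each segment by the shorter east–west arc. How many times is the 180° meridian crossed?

Leg 1: -172.2° → +50.1°, shortest Δλ = -137.7° (west) — crosses 180°.
Leg 2: +50.1° → -147.9°, shortest Δλ = 162.0° (east) — crosses 180°.
Leg 3: -147.9° → +172.3°, shortest Δλ = -39.8° (west) — crosses 180°.
Total crossings: 3.

3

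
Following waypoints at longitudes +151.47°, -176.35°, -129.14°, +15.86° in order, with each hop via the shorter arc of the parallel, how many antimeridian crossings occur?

Leg 1: +151.47° → -176.35°, shortest Δλ = 32.18° (east) — crosses 180°.
Leg 2: -176.35° → -129.14°, shortest Δλ = 47.21° (east) — does not cross 180°.
Leg 3: -129.14° → +15.86°, shortest Δλ = 145.0° (east) — does not cross 180°.
Total crossings: 1.

1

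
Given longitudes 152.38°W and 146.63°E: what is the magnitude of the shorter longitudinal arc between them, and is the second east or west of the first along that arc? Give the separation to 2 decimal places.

Raw difference: 146.63 − -152.38 = 299.01°.
Normalise into (−180°, 180°]: 299.01° − 360° = -60.99°.
Negative ⇒ the second point lies to the west; separation 60.99°.

60.99° west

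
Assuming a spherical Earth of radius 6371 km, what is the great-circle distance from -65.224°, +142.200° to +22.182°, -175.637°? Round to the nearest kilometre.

Δλ = -175.637 − 142.200 = -317.837°; wrapped into (−180°, 180°]: 42.163°.
Δφ = 22.182 − -65.224 = 87.406°.
a = sin²(Δφ/2) + cos φ₁ · cos φ₂ · sin²(Δλ/2) = 0.527578.
c = 2·atan2(√a, √(1−a)) = 1.62598 rad → d = 6371·c ≈ 10359.12 km.

10359 km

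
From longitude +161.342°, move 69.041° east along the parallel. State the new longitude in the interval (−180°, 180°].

Start at +161.342°; shift +69.041° → +230.383°.
+230.383° lies outside (−180°, 180°]; subtract 360° → -129.617°.

-129.617°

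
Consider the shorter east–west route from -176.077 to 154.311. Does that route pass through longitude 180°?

Naïve |154.311 − -176.077| = 330.388° > 180°, so the shorter arc goes the other way round — across 180°.
Signed shortest Δλ = ((154.311 − -176.077 + 180) mod 360) − 180 = -29.612°.
Going west by 29.612° from -176.077° passes through 180° before reaching +154.311°.

Yes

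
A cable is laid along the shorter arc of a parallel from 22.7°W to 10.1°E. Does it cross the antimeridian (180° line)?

Signed shortest Δλ = ((10.1 − -22.7 + 180) mod 360) − 180 = 32.8°.
Going east by 32.8° from -22.7° reaches +10.1° without touching 180°.

No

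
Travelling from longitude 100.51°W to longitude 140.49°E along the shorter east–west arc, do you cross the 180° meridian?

Naïve |140.49 − -100.51| = 241.0° > 180°, so the shorter arc goes the other way round — across 180°.
Signed shortest Δλ = ((140.49 − -100.51 + 180) mod 360) − 180 = -119.0°.
Going west by 119.0° from -100.51° passes through 180° before reaching +140.49°.

Yes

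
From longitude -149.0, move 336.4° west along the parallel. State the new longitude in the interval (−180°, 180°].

Start at -149.0°; shift −336.4° → -485.4°.
-485.4° lies outside (−180°, 180°]; add 360° → -125.4°.

-125.4°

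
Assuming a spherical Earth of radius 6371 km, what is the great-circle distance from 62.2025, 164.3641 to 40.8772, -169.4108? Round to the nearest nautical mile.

1589 nmi

Δλ = -169.4108 − 164.3641 = -333.7749°; wrapped into (−180°, 180°]: 26.2251°.
Δφ = 40.8772 − 62.2025 = -21.3253°.
a = sin²(Δφ/2) + cos φ₁ · cos φ₂ · sin²(Δλ/2) = 0.052383.
c = 2·atan2(√a, √(1−a)) = 0.46184 rad → d = 6371·c ≈ 2942.38 km ≈ 1588.76 nmi.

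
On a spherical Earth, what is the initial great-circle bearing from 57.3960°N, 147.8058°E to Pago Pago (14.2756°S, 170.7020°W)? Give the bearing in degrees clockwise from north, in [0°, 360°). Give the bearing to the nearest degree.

Δλ = -170.7020 − 147.8058 = -318.5078°; wrapped into (−180°, 180°]: 41.4922°.
θ = atan2( sin Δλ · cos φ₂ , cos φ₁ · sin φ₂ − sin φ₁ · cos φ₂ · cos Δλ )
  = atan2(0.64206, -0.74439) = 139.221° → normalised to [0°, 360°): 139.221°.

139°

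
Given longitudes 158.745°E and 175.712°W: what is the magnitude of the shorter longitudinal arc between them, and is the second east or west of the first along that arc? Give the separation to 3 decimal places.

25.543° east

Raw difference: -175.712 − 158.745 = -334.457°.
Normalise into (−180°, 180°]: -334.457° + 360° = 25.543°.
Positive ⇒ the second point lies to the east; separation 25.543°.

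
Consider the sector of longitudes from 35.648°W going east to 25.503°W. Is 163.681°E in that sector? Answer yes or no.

No

Band width going east from -35.648° to -25.503°: ((-25.503 − -35.648) mod 360) = 10.145°.
Offset of +163.681° east of the west edge: ((163.681 − -35.648) mod 360) = 199.329°.
199.329° > 10.145° ⇒ outside.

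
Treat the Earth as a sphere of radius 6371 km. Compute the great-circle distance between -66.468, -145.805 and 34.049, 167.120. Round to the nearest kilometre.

11869 km

Δλ = 167.120 − -145.805 = 312.925°; wrapped into (−180°, 180°]: -47.075°.
Δφ = 34.049 − -66.468 = 100.517°.
a = sin²(Δφ/2) + cos φ₁ · cos φ₂ · sin²(Δλ/2) = 0.644021.
c = 2·atan2(√a, √(1−a)) = 1.86298 rad → d = 6371·c ≈ 11869.04 km.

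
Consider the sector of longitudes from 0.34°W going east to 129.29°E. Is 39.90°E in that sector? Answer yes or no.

Band width going east from -0.34° to +129.29°: ((129.29 − -0.34) mod 360) = 129.63°.
Offset of +39.90° east of the west edge: ((39.90 − -0.34) mod 360) = 40.24°.
40.24° ≤ 129.63° ⇒ inside.

Yes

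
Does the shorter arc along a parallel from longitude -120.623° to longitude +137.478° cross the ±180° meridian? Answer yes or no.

Yes

Naïve |137.478 − -120.623| = 258.101° > 180°, so the shorter arc goes the other way round — across 180°.
Signed shortest Δλ = ((137.478 − -120.623 + 180) mod 360) − 180 = -101.899°.
Going west by 101.899° from -120.623° passes through 180° before reaching +137.478°.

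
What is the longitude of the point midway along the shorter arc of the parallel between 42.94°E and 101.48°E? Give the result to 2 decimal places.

Signed shortest Δλ from +42.94° to +101.48° is +58.54°.
Midpoint longitude = +42.94° + (+58.54°)/2 = +42.94° + 29.27° = +72.21°.

72.21°E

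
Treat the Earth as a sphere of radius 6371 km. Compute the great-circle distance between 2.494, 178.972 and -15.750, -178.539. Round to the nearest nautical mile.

1105 nmi

Δλ = -178.539 − 178.972 = -357.511°; wrapped into (−180°, 180°]: 2.489°.
Δφ = -15.750 − 2.494 = -18.244°.
a = sin²(Δφ/2) + cos φ₁ · cos φ₂ · sin²(Δλ/2) = 0.025588.
c = 2·atan2(√a, √(1−a)) = 0.32130 rad → d = 6371·c ≈ 2047.02 km ≈ 1105.30 nmi.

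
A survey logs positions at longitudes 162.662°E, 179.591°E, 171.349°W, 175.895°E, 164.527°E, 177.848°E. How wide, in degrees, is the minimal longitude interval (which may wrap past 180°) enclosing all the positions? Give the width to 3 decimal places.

Sort the longitudes: -171.349°, +162.662°, +164.527°, +175.895°, +177.848°, +179.591°.
Eastward gaps between consecutive values (wrapping around): 334.011°, 1.865°, 11.368°, 1.953°, 1.743°, 9.060°.
Largest gap = 334.011° ⇒ minimal covering band is its complement: 360° − 334.011° = 25.989°.
Band runs from +162.662° eastward to -171.349°, crossing the antimeridian.

25.989°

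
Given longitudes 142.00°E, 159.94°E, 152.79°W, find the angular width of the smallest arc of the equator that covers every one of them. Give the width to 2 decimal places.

65.21°

Sort the longitudes: -152.79°, +142.00°, +159.94°.
Eastward gaps between consecutive values (wrapping around): 294.79°, 17.94°, 47.27°.
Largest gap = 294.79° ⇒ minimal covering band is its complement: 360° − 294.79° = 65.21°.
Band runs from +142.00° eastward to -152.79°, crossing the antimeridian.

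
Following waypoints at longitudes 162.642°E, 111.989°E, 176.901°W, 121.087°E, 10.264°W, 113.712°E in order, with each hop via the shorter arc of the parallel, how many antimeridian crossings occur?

2

Leg 1: +162.642° → +111.989°, shortest Δλ = -50.653° (west) — does not cross 180°.
Leg 2: +111.989° → -176.901°, shortest Δλ = 71.11° (east) — crosses 180°.
Leg 3: -176.901° → +121.087°, shortest Δλ = -62.012° (west) — crosses 180°.
Leg 4: +121.087° → -10.264°, shortest Δλ = -131.351° (west) — does not cross 180°.
Leg 5: -10.264° → +113.712°, shortest Δλ = 123.976° (east) — does not cross 180°.
Total crossings: 2.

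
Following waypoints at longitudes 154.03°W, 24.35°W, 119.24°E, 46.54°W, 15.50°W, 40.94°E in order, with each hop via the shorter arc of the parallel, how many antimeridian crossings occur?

0

Leg 1: -154.03° → -24.35°, shortest Δλ = 129.68° (east) — does not cross 180°.
Leg 2: -24.35° → +119.24°, shortest Δλ = 143.59° (east) — does not cross 180°.
Leg 3: +119.24° → -46.54°, shortest Δλ = -165.78° (west) — does not cross 180°.
Leg 4: -46.54° → -15.50°, shortest Δλ = 31.04° (east) — does not cross 180°.
Leg 5: -15.50° → +40.94°, shortest Δλ = 56.44° (east) — does not cross 180°.
Total crossings: 0.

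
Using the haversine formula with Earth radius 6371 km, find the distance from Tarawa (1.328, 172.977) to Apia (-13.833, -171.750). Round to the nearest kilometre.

Δλ = -171.750 − 172.977 = -344.727°; wrapped into (−180°, 180°]: 15.273°.
Δφ = -13.833 − 1.328 = -15.161°.
a = sin²(Δφ/2) + cos φ₁ · cos φ₂ · sin²(Δλ/2) = 0.034545.
c = 2·atan2(√a, √(1−a)) = 0.37390 rad → d = 6371·c ≈ 2382.12 km.

2382 km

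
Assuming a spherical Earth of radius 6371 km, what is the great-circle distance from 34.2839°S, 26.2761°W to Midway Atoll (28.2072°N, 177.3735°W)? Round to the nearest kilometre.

Δλ = -177.3735 − -26.2761 = -151.0974°.
Δφ = 28.2072 − -34.2839 = 62.4911°.
a = sin²(Δφ/2) + cos φ₁ · cos φ₂ · sin²(Δλ/2) = 0.951843.
c = 2·atan2(√a, √(1−a)) = 2.69910 rad → d = 6371·c ≈ 17195.96 km.

17196 km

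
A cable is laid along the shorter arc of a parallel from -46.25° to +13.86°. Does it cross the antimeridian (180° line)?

No

Signed shortest Δλ = ((13.86 − -46.25 + 180) mod 360) − 180 = 60.11°.
Going east by 60.11° from -46.25° reaches +13.86° without touching 180°.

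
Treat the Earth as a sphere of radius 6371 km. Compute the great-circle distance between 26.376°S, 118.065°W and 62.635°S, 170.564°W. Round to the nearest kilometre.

5539 km

Δλ = -170.564 − -118.065 = -52.499°.
Δφ = -62.635 − -26.376 = -36.259°.
a = sin²(Δφ/2) + cos φ₁ · cos φ₂ · sin²(Δλ/2) = 0.177379.
c = 2·atan2(√a, √(1−a)) = 0.86946 rad → d = 6371·c ≈ 5539.30 km.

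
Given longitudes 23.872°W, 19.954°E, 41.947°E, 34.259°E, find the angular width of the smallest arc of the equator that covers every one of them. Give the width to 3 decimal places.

Sort the longitudes: -23.872°, +19.954°, +34.259°, +41.947°.
Eastward gaps between consecutive values (wrapping around): 43.826°, 14.305°, 7.688°, 294.181°.
Largest gap = 294.181° ⇒ minimal covering band is its complement: 360° − 294.181° = 65.819°.
Band runs from -23.872° eastward to +41.947°.

65.819°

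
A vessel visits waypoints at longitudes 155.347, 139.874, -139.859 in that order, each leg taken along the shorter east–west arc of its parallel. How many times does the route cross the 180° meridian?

Leg 1: +155.347° → +139.874°, shortest Δλ = -15.473° (west) — does not cross 180°.
Leg 2: +139.874° → -139.859°, shortest Δλ = 80.267° (east) — crosses 180°.
Total crossings: 1.

1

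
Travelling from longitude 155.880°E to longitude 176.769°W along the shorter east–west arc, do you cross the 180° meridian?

Naïve |-176.769 − 155.880| = 332.649° > 180°, so the shorter arc goes the other way round — across 180°.
Signed shortest Δλ = ((-176.769 − 155.880 + 180) mod 360) − 180 = 27.351°.
Going east by 27.351° from +155.880° passes through 180° before reaching -176.769°.

Yes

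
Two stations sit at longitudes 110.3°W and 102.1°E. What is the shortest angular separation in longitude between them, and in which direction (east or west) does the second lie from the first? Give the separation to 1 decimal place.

147.6° west

Raw difference: 102.1 − -110.3 = 212.4°.
Normalise into (−180°, 180°]: 212.4° − 360° = -147.6°.
Negative ⇒ the second point lies to the west; separation 147.6°.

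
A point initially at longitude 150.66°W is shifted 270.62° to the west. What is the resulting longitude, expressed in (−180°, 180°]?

61.28°W

Start at -150.66°; shift −270.62° → -421.28°.
-421.28° lies outside (−180°, 180°]; add 360° → -61.28°.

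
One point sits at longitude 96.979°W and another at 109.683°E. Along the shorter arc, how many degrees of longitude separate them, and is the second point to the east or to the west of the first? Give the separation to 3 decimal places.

Raw difference: 109.683 − -96.979 = 206.662°.
Normalise into (−180°, 180°]: 206.662° − 360° = -153.338°.
Negative ⇒ the second point lies to the west; separation 153.338°.

153.338° west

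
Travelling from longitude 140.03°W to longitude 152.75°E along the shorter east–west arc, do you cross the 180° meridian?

Naïve |152.75 − -140.03| = 292.78° > 180°, so the shorter arc goes the other way round — across 180°.
Signed shortest Δλ = ((152.75 − -140.03 + 180) mod 360) − 180 = -67.22°.
Going west by 67.22° from -140.03° passes through 180° before reaching +152.75°.

Yes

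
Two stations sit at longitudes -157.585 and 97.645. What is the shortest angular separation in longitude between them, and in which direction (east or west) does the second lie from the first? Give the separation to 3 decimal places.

Raw difference: 97.645 − -157.585 = 255.23°.
Normalise into (−180°, 180°]: 255.23° − 360° = -104.77°.
Negative ⇒ the second point lies to the west; separation 104.770°.

104.770° west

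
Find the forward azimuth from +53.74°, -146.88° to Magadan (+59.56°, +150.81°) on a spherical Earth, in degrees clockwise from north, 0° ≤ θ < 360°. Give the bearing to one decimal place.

305.5°

Δλ = 150.81 − -146.88 = 297.69°; wrapped into (−180°, 180°]: -62.31°.
θ = atan2( sin Δλ · cos φ₂ , cos φ₁ · sin φ₂ − sin φ₁ · cos φ₂ · cos Δλ )
  = atan2(-0.44861, 0.32009) = -54.492° → normalised to [0°, 360°): 305.508°.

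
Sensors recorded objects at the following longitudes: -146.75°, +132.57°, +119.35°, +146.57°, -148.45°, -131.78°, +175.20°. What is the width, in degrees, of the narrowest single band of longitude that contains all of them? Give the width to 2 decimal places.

108.87°

Sort the longitudes: -148.45°, -146.75°, -131.78°, +119.35°, +132.57°, +146.57°, +175.20°.
Eastward gaps between consecutive values (wrapping around): 1.70°, 14.97°, 251.13°, 13.22°, 14.00°, 28.63°, 36.35°.
Largest gap = 251.13° ⇒ minimal covering band is its complement: 360° − 251.13° = 108.87°.
Band runs from +119.35° eastward to -131.78°, crossing the antimeridian.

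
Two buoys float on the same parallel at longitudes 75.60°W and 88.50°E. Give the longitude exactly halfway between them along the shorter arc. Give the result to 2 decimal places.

Signed shortest Δλ from -75.60° to +88.50° is +164.10°.
Midpoint longitude = -75.60° + (+164.10°)/2 = -75.60° + 82.05° = +6.45°.

6.45°E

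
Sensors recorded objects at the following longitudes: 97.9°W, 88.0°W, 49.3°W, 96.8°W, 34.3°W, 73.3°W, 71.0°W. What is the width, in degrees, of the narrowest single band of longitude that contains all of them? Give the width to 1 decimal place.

63.6°

Sort the longitudes: -97.9°, -96.8°, -88.0°, -73.3°, -71.0°, -49.3°, -34.3°.
Eastward gaps between consecutive values (wrapping around): 1.1°, 8.8°, 14.7°, 2.3°, 21.7°, 15.0°, 296.4°.
Largest gap = 296.4° ⇒ minimal covering band is its complement: 360° − 296.4° = 63.6°.
Band runs from -97.9° eastward to -34.3°.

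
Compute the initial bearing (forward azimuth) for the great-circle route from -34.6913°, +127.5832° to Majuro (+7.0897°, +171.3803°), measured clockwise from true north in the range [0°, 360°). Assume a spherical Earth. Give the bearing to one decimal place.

Δλ = 171.3803 − 127.5832 = 43.7971°.
θ = atan2( sin Δλ · cos φ₂ , cos φ₁ · sin φ₂ − sin φ₁ · cos φ₂ · cos Δλ )
  = atan2(0.68681, 0.50915) = 53.449° → normalised to [0°, 360°): 53.449°.

53.4°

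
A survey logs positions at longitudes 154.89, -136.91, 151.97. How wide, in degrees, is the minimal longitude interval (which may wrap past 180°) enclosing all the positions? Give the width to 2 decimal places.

Sort the longitudes: -136.91°, +151.97°, +154.89°.
Eastward gaps between consecutive values (wrapping around): 288.88°, 2.92°, 68.20°.
Largest gap = 288.88° ⇒ minimal covering band is its complement: 360° − 288.88° = 71.12°.
Band runs from +151.97° eastward to -136.91°, crossing the antimeridian.

71.12°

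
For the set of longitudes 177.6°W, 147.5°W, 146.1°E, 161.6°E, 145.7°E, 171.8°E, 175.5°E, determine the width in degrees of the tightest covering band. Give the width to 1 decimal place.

Sort the longitudes: -177.6°, -147.5°, +145.7°, +146.1°, +161.6°, +171.8°, +175.5°.
Eastward gaps between consecutive values (wrapping around): 30.1°, 293.2°, 0.4°, 15.5°, 10.2°, 3.7°, 6.9°.
Largest gap = 293.2° ⇒ minimal covering band is its complement: 360° − 293.2° = 66.8°.
Band runs from +145.7° eastward to -147.5°, crossing the antimeridian.

66.8°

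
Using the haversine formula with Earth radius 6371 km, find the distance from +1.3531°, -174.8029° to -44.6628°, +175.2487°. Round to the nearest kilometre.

5211 km

Δλ = 175.2487 − -174.8029 = 350.0516°; wrapped into (−180°, 180°]: -9.9484°.
Δφ = -44.6628 − 1.3531 = -46.0159°.
a = sin²(Δφ/2) + cos φ₁ · cos φ₂ · sin²(Δλ/2) = 0.158116.
c = 2·atan2(√a, √(1−a)) = 0.81788 rad → d = 6371·c ≈ 5210.74 km.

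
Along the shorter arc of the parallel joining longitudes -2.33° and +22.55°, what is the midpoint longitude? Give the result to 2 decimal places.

Signed shortest Δλ from -2.33° to +22.55° is +24.88°.
Midpoint longitude = -2.33° + (+24.88°)/2 = -2.33° + 12.44° = +10.11°.

+10.11°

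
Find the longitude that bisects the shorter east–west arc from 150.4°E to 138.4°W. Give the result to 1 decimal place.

Signed shortest Δλ from +150.4° to -138.4° is +71.2°.
Midpoint longitude = +150.4° + (+71.2°)/2 = +150.4° + 35.6° = +186.0°.
Normalise into (−180°, 180°]: -174.0°.
(The naïve average (+150.4 + -138.4)/2 = 6.0° is on the wrong side of the globe.)

174.0°W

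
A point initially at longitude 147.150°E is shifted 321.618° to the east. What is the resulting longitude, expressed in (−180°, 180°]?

108.768°E

Start at +147.150°; shift +321.618° → +468.768°.
+468.768° lies outside (−180°, 180°]; subtract 360° → +108.768°.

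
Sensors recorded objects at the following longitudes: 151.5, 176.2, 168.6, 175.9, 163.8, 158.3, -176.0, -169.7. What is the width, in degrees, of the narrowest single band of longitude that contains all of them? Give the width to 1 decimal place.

38.8°

Sort the longitudes: -176.0°, -169.7°, +151.5°, +158.3°, +163.8°, +168.6°, +175.9°, +176.2°.
Eastward gaps between consecutive values (wrapping around): 6.3°, 321.2°, 6.8°, 5.5°, 4.8°, 7.3°, 0.3°, 7.8°.
Largest gap = 321.2° ⇒ minimal covering band is its complement: 360° − 321.2° = 38.8°.
Band runs from +151.5° eastward to -169.7°, crossing the antimeridian.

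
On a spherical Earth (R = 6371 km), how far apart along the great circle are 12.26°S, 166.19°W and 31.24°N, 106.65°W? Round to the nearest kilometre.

Δλ = -106.65 − -166.19 = 59.54°.
Δφ = 31.24 − -12.26 = 43.50°.
a = sin²(Δφ/2) + cos φ₁ · cos φ₂ · sin²(Δλ/2) = 0.343291.
c = 2·atan2(√a, √(1−a)) = 1.25201 rad → d = 6371·c ≈ 7976.53 km.

7977 km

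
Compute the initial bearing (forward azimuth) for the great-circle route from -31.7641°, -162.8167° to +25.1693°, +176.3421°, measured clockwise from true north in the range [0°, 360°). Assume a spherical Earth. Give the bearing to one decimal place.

Δλ = 176.3421 − -162.8167 = 339.1588°; wrapped into (−180°, 180°]: -20.8412°.
θ = atan2( sin Δλ · cos φ₂ , cos φ₁ · sin φ₂ − sin φ₁ · cos φ₂ · cos Δλ )
  = atan2(-0.32200, 0.80686) = -21.756° → normalised to [0°, 360°): 338.244°.

338.2°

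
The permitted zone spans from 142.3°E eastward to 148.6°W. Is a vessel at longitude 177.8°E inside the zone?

Band width going east from +142.3° to -148.6°: ((-148.6 − 142.3) mod 360) = 69.1°.
Offset of +177.8° east of the west edge: ((177.8 − 142.3) mod 360) = 35.5°.
35.5° ≤ 69.1° ⇒ inside.

Yes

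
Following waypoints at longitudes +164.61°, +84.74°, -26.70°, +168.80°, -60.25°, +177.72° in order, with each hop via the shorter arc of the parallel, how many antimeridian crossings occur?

Leg 1: +164.61° → +84.74°, shortest Δλ = -79.87° (west) — does not cross 180°.
Leg 2: +84.74° → -26.70°, shortest Δλ = -111.44° (west) — does not cross 180°.
Leg 3: -26.70° → +168.80°, shortest Δλ = -164.5° (west) — crosses 180°.
Leg 4: +168.80° → -60.25°, shortest Δλ = 130.95° (east) — crosses 180°.
Leg 5: -60.25° → +177.72°, shortest Δλ = -122.03° (west) — crosses 180°.
Total crossings: 3.

3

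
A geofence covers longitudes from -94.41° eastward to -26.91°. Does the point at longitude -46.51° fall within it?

Band width going east from -94.41° to -26.91°: ((-26.91 − -94.41) mod 360) = 67.50°.
Offset of -46.51° east of the west edge: ((-46.51 − -94.41) mod 360) = 47.90°.
47.90° ≤ 67.50° ⇒ inside.

Yes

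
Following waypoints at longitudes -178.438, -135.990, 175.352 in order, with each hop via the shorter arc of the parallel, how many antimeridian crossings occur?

Leg 1: -178.438° → -135.990°, shortest Δλ = 42.448° (east) — does not cross 180°.
Leg 2: -135.990° → +175.352°, shortest Δλ = -48.658° (west) — crosses 180°.
Total crossings: 1.

1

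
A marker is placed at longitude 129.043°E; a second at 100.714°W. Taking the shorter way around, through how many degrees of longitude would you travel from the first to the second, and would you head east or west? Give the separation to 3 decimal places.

Raw difference: -100.714 − 129.043 = -229.757°.
Normalise into (−180°, 180°]: -229.757° + 360° = 130.243°.
Positive ⇒ the second point lies to the east; separation 130.243°.

130.243° east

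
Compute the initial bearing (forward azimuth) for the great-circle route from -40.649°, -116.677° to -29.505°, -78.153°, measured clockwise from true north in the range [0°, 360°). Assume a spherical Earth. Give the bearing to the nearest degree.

83°

Δλ = -78.153 − -116.677 = 38.524°.
θ = atan2( sin Δλ · cos φ₂ , cos φ₁ · sin φ₂ − sin φ₁ · cos φ₂ · cos Δλ )
  = atan2(0.54207, 0.06988) = 82.654° → normalised to [0°, 360°): 82.654°.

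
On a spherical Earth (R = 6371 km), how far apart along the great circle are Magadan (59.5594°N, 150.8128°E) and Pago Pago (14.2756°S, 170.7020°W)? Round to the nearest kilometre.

8908 km

Δλ = -170.7020 − 150.8128 = -321.5148°; wrapped into (−180°, 180°]: 38.4852°.
Δφ = -14.2756 − 59.5594 = -73.8350°.
a = sin²(Δφ/2) + cos φ₁ · cos φ₂ · sin²(Δλ/2) = 0.414128.
c = 2·atan2(√a, √(1−a)) = 1.39820 rad → d = 6371·c ≈ 8907.91 km.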